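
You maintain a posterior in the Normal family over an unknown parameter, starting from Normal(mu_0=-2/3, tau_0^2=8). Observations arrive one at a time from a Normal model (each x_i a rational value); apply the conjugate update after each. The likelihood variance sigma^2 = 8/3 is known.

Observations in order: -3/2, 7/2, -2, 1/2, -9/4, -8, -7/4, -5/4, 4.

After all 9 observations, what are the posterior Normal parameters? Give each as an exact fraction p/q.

mu_0=-323/336, tau_0^2=2/7

obs 1: x=-3/2 → posterior Normal(-31/24, 2)
obs 2: x=7/2 → posterior Normal(16/21, 8/7)
obs 3: x=-2 → posterior Normal(-1/15, 4/5)
obs 4: x=1/2 → posterior Normal(5/78, 8/13)
obs 5: x=-9/4 → posterior Normal(-71/192, 1/2)
obs 6: x=-8 → posterior Normal(-359/228, 8/19)
obs 7: x=-7/4 → posterior Normal(-211/132, 4/11)
obs 8: x=-5/4 → posterior Normal(-467/300, 8/25)
obs 9: x=4 → posterior Normal(-323/336, 2/7)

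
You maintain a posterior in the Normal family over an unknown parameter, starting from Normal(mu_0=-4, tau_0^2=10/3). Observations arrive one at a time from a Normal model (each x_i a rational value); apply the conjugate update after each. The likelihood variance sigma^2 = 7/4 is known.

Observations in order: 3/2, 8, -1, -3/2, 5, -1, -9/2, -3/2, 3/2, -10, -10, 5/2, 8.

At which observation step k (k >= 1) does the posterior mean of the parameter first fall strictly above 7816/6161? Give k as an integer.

obs 1: x=3/2 → posterior Normal(-24/61, 70/61)
obs 2: x=8 → posterior Normal(296/101, 70/101)
obs 3: x=-1 → posterior Normal(256/141, 70/141)
obs 4: x=-3/2 → posterior Normal(196/181, 70/181)
obs 5: x=5 → posterior Normal(396/221, 70/221)
obs 6: x=-1 → posterior Normal(356/261, 70/261)
obs 7: x=-9/2 → posterior Normal(176/301, 10/43)
obs 8: x=-3/2 → posterior Normal(116/341, 70/341)
obs 9: x=3/2 → posterior Normal(176/381, 70/381)
obs 10: x=-10 → posterior Normal(-224/421, 70/421)
obs 11: x=-10 → posterior Normal(-624/461, 70/461)
obs 12: x=5/2 → posterior Normal(-524/501, 70/501)
obs 13: x=8 → posterior Normal(-204/541, 70/541)

k = 2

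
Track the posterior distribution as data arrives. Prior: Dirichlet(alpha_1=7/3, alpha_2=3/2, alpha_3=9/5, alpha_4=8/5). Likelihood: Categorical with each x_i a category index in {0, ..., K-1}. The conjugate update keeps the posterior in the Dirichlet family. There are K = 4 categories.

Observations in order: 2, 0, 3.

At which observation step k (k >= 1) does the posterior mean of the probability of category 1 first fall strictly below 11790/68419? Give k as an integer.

k = 2

obs 1: x=2 → posterior Dirichlet(7/3, 3/2, 14/5, 8/5)
obs 2: x=0 → posterior Dirichlet(10/3, 3/2, 14/5, 8/5)
obs 3: x=3 → posterior Dirichlet(10/3, 3/2, 14/5, 13/5)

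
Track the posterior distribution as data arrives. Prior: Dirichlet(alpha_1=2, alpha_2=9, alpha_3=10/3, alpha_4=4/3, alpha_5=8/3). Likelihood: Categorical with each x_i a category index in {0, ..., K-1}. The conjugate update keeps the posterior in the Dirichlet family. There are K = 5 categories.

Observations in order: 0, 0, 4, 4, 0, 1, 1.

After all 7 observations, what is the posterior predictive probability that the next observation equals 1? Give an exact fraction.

obs 1: x=0 → posterior Dirichlet(3, 9, 10/3, 4/3, 8/3)
obs 2: x=0 → posterior Dirichlet(4, 9, 10/3, 4/3, 8/3)
obs 3: x=4 → posterior Dirichlet(4, 9, 10/3, 4/3, 11/3)
obs 4: x=4 → posterior Dirichlet(4, 9, 10/3, 4/3, 14/3)
obs 5: x=0 → posterior Dirichlet(5, 9, 10/3, 4/3, 14/3)
obs 6: x=1 → posterior Dirichlet(5, 10, 10/3, 4/3, 14/3)
obs 7: x=1 → posterior Dirichlet(5, 11, 10/3, 4/3, 14/3)

33/76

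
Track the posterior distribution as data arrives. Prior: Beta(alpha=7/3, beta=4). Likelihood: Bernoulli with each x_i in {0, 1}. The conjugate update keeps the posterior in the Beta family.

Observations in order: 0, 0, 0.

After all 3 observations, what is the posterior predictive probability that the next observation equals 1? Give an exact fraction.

obs 1: x=0 → posterior Beta(7/3, 5)
obs 2: x=0 → posterior Beta(7/3, 6)
obs 3: x=0 → posterior Beta(7/3, 7)

1/4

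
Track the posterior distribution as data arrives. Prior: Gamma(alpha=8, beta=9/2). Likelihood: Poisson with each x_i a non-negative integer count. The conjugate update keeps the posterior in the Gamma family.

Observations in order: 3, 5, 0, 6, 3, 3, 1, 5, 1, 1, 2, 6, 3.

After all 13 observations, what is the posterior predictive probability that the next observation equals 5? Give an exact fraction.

280054253070365180418958384919502707047236971902748337015509605407714843750000000/3519570358731850980253052314461216733953286131069204992258030372675226266985656881

obs 1: x=3 → posterior Gamma(11, 11/2)
obs 2: x=5 → posterior Gamma(16, 13/2)
obs 3: x=0 → posterior Gamma(16, 15/2)
obs 4: x=6 → posterior Gamma(22, 17/2)
obs 5: x=3 → posterior Gamma(25, 19/2)
obs 6: x=3 → posterior Gamma(28, 21/2)
obs 7: x=1 → posterior Gamma(29, 23/2)
obs 8: x=5 → posterior Gamma(34, 25/2)
obs 9: x=1 → posterior Gamma(35, 27/2)
obs 10: x=1 → posterior Gamma(36, 29/2)
obs 11: x=2 → posterior Gamma(38, 31/2)
obs 12: x=6 → posterior Gamma(44, 33/2)
obs 13: x=3 → posterior Gamma(47, 35/2)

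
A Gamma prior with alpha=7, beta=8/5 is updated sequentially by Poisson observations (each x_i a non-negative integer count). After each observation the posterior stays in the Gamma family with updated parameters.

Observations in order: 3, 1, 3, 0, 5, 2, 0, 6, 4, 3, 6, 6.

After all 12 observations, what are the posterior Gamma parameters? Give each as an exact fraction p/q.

obs 1: x=3 → posterior Gamma(10, 13/5)
obs 2: x=1 → posterior Gamma(11, 18/5)
obs 3: x=3 → posterior Gamma(14, 23/5)
obs 4: x=0 → posterior Gamma(14, 28/5)
obs 5: x=5 → posterior Gamma(19, 33/5)
obs 6: x=2 → posterior Gamma(21, 38/5)
obs 7: x=0 → posterior Gamma(21, 43/5)
obs 8: x=6 → posterior Gamma(27, 48/5)
obs 9: x=4 → posterior Gamma(31, 53/5)
obs 10: x=3 → posterior Gamma(34, 58/5)
obs 11: x=6 → posterior Gamma(40, 63/5)
obs 12: x=6 → posterior Gamma(46, 68/5)

alpha=46, beta=68/5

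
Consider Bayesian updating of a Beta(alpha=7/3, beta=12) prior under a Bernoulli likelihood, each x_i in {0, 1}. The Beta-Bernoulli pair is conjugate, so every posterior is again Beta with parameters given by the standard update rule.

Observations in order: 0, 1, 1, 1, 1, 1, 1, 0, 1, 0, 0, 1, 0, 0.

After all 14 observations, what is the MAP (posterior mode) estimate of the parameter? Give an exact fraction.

28/79

obs 1: x=0 → posterior Beta(7/3, 13)
obs 2: x=1 → posterior Beta(10/3, 13)
obs 3: x=1 → posterior Beta(13/3, 13)
obs 4: x=1 → posterior Beta(16/3, 13)
obs 5: x=1 → posterior Beta(19/3, 13)
obs 6: x=1 → posterior Beta(22/3, 13)
obs 7: x=1 → posterior Beta(25/3, 13)
obs 8: x=0 → posterior Beta(25/3, 14)
obs 9: x=1 → posterior Beta(28/3, 14)
obs 10: x=0 → posterior Beta(28/3, 15)
obs 11: x=0 → posterior Beta(28/3, 16)
obs 12: x=1 → posterior Beta(31/3, 16)
obs 13: x=0 → posterior Beta(31/3, 17)
obs 14: x=0 → posterior Beta(31/3, 18)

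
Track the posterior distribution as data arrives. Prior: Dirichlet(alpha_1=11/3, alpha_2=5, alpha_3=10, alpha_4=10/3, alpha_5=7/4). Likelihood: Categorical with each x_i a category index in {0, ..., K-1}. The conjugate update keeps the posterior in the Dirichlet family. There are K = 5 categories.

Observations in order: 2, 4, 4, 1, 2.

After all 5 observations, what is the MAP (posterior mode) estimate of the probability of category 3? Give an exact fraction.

28/285

obs 1: x=2 → posterior Dirichlet(11/3, 5, 11, 10/3, 7/4)
obs 2: x=4 → posterior Dirichlet(11/3, 5, 11, 10/3, 11/4)
obs 3: x=4 → posterior Dirichlet(11/3, 5, 11, 10/3, 15/4)
obs 4: x=1 → posterior Dirichlet(11/3, 6, 11, 10/3, 15/4)
obs 5: x=2 → posterior Dirichlet(11/3, 6, 12, 10/3, 15/4)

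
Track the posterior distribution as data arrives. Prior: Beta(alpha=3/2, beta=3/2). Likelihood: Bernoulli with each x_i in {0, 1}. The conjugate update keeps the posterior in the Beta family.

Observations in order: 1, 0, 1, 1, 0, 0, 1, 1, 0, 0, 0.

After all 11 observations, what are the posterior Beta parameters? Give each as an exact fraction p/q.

obs 1: x=1 → posterior Beta(5/2, 3/2)
obs 2: x=0 → posterior Beta(5/2, 5/2)
obs 3: x=1 → posterior Beta(7/2, 5/2)
obs 4: x=1 → posterior Beta(9/2, 5/2)
obs 5: x=0 → posterior Beta(9/2, 7/2)
obs 6: x=0 → posterior Beta(9/2, 9/2)
obs 7: x=1 → posterior Beta(11/2, 9/2)
obs 8: x=1 → posterior Beta(13/2, 9/2)
obs 9: x=0 → posterior Beta(13/2, 11/2)
obs 10: x=0 → posterior Beta(13/2, 13/2)
obs 11: x=0 → posterior Beta(13/2, 15/2)

alpha=13/2, beta=15/2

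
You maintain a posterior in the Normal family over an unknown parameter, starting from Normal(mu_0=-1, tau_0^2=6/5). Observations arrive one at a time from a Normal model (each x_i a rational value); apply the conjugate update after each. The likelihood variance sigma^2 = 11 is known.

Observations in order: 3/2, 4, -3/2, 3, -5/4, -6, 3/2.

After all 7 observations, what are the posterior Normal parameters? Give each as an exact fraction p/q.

obs 1: x=3/2 → posterior Normal(-46/61, 66/61)
obs 2: x=4 → posterior Normal(-22/67, 66/67)
obs 3: x=-3/2 → posterior Normal(-31/73, 66/73)
obs 4: x=3 → posterior Normal(-13/79, 66/79)
obs 5: x=-5/4 → posterior Normal(-41/170, 66/85)
obs 6: x=-6 → posterior Normal(-113/182, 66/91)
obs 7: x=3/2 → posterior Normal(-95/194, 66/97)

mu_0=-95/194, tau_0^2=66/97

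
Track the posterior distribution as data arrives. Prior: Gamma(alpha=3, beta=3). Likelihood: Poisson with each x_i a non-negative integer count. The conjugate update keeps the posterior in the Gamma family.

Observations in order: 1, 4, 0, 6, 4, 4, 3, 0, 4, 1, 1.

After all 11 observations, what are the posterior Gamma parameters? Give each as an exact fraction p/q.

alpha=31, beta=14

obs 1: x=1 → posterior Gamma(4, 4)
obs 2: x=4 → posterior Gamma(8, 5)
obs 3: x=0 → posterior Gamma(8, 6)
obs 4: x=6 → posterior Gamma(14, 7)
obs 5: x=4 → posterior Gamma(18, 8)
obs 6: x=4 → posterior Gamma(22, 9)
obs 7: x=3 → posterior Gamma(25, 10)
obs 8: x=0 → posterior Gamma(25, 11)
obs 9: x=4 → posterior Gamma(29, 12)
obs 10: x=1 → posterior Gamma(30, 13)
obs 11: x=1 → posterior Gamma(31, 14)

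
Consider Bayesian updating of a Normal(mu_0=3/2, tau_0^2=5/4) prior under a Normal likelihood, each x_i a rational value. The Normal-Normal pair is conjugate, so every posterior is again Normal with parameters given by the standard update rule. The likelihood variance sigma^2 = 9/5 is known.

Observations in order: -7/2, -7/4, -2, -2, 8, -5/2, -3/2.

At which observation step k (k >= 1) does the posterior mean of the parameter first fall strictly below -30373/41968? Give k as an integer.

obs 1: x=-7/2 → posterior Normal(-67/122, 45/61)
obs 2: x=-7/4 → posterior Normal(-309/344, 45/86)
obs 3: x=-2 → posterior Normal(-509/444, 15/37)
obs 4: x=-2 → posterior Normal(-709/544, 45/136)
obs 5: x=8 → posterior Normal(13/92, 45/161)
obs 6: x=-5/2 → posterior Normal(-53/248, 15/62)
obs 7: x=-3/2 → posterior Normal(-309/844, 45/211)

k = 2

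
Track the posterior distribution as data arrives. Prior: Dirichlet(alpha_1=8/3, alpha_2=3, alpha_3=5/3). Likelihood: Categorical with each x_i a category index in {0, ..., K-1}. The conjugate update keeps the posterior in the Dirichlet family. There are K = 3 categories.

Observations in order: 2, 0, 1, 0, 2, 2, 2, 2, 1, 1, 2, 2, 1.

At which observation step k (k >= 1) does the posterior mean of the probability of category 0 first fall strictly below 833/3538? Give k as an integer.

obs 1: x=2 → posterior Dirichlet(8/3, 3, 8/3)
obs 2: x=0 → posterior Dirichlet(11/3, 3, 8/3)
obs 3: x=1 → posterior Dirichlet(11/3, 4, 8/3)
obs 4: x=0 → posterior Dirichlet(14/3, 4, 8/3)
obs 5: x=2 → posterior Dirichlet(14/3, 4, 11/3)
obs 6: x=2 → posterior Dirichlet(14/3, 4, 14/3)
obs 7: x=2 → posterior Dirichlet(14/3, 4, 17/3)
obs 8: x=2 → posterior Dirichlet(14/3, 4, 20/3)
obs 9: x=1 → posterior Dirichlet(14/3, 5, 20/3)
obs 10: x=1 → posterior Dirichlet(14/3, 6, 20/3)
obs 11: x=2 → posterior Dirichlet(14/3, 6, 23/3)
obs 12: x=2 → posterior Dirichlet(14/3, 6, 26/3)
obs 13: x=1 → posterior Dirichlet(14/3, 7, 26/3)

k = 13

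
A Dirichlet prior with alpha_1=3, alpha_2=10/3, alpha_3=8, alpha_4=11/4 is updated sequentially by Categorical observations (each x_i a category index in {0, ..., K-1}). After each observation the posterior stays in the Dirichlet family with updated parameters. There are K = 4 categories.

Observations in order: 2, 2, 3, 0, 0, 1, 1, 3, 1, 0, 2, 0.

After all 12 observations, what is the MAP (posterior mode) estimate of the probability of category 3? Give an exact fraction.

obs 1: x=2 → posterior Dirichlet(3, 10/3, 9, 11/4)
obs 2: x=2 → posterior Dirichlet(3, 10/3, 10, 11/4)
obs 3: x=3 → posterior Dirichlet(3, 10/3, 10, 15/4)
obs 4: x=0 → posterior Dirichlet(4, 10/3, 10, 15/4)
obs 5: x=0 → posterior Dirichlet(5, 10/3, 10, 15/4)
obs 6: x=1 → posterior Dirichlet(5, 13/3, 10, 15/4)
obs 7: x=1 → posterior Dirichlet(5, 16/3, 10, 15/4)
obs 8: x=3 → posterior Dirichlet(5, 16/3, 10, 19/4)
obs 9: x=1 → posterior Dirichlet(5, 19/3, 10, 19/4)
obs 10: x=0 → posterior Dirichlet(6, 19/3, 10, 19/4)
obs 11: x=2 → posterior Dirichlet(6, 19/3, 11, 19/4)
obs 12: x=0 → posterior Dirichlet(7, 19/3, 11, 19/4)

45/301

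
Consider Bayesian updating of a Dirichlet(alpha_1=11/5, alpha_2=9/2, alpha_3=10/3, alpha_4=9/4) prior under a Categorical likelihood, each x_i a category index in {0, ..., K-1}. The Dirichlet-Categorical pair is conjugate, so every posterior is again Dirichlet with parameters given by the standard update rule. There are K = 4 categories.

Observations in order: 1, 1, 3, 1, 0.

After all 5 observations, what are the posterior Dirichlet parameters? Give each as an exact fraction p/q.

obs 1: x=1 → posterior Dirichlet(11/5, 11/2, 10/3, 9/4)
obs 2: x=1 → posterior Dirichlet(11/5, 13/2, 10/3, 9/4)
obs 3: x=3 → posterior Dirichlet(11/5, 13/2, 10/3, 13/4)
obs 4: x=1 → posterior Dirichlet(11/5, 15/2, 10/3, 13/4)
obs 5: x=0 → posterior Dirichlet(16/5, 15/2, 10/3, 13/4)

alpha_1=16/5, alpha_2=15/2, alpha_3=10/3, alpha_4=13/4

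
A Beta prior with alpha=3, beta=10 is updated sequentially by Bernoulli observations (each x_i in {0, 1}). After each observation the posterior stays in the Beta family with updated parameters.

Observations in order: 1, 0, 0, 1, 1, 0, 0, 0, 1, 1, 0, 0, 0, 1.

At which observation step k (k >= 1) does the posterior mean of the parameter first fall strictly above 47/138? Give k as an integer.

obs 1: x=1 → posterior Beta(4, 10)
obs 2: x=0 → posterior Beta(4, 11)
obs 3: x=0 → posterior Beta(4, 12)
obs 4: x=1 → posterior Beta(5, 12)
obs 5: x=1 → posterior Beta(6, 12)
obs 6: x=0 → posterior Beta(6, 13)
obs 7: x=0 → posterior Beta(6, 14)
obs 8: x=0 → posterior Beta(6, 15)
obs 9: x=1 → posterior Beta(7, 15)
obs 10: x=1 → posterior Beta(8, 15)
obs 11: x=0 → posterior Beta(8, 16)
obs 12: x=0 → posterior Beta(8, 17)
obs 13: x=0 → posterior Beta(8, 18)
obs 14: x=1 → posterior Beta(9, 18)

k = 10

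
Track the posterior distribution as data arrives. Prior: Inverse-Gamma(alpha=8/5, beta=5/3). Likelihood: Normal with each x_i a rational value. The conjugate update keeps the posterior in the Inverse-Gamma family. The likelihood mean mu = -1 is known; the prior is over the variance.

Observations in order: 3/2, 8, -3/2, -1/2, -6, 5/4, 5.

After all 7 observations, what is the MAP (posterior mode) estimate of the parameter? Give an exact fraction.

37715/2928

obs 1: x=3/2 → posterior Inverse-Gamma(21/10, 115/24)
obs 2: x=8 → posterior Inverse-Gamma(13/5, 1087/24)
obs 3: x=-3/2 → posterior Inverse-Gamma(31/10, 545/12)
obs 4: x=-1/2 → posterior Inverse-Gamma(18/5, 1093/24)
obs 5: x=-6 → posterior Inverse-Gamma(41/10, 1393/24)
obs 6: x=5/4 → posterior Inverse-Gamma(23/5, 5815/96)
obs 7: x=5 → posterior Inverse-Gamma(51/10, 7543/96)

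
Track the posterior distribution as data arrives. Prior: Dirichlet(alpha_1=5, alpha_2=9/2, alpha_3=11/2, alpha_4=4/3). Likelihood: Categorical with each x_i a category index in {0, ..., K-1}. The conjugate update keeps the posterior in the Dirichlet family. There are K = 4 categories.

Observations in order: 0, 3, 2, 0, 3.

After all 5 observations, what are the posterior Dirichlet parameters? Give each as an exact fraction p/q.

alpha_1=7, alpha_2=9/2, alpha_3=13/2, alpha_4=10/3

obs 1: x=0 → posterior Dirichlet(6, 9/2, 11/2, 4/3)
obs 2: x=3 → posterior Dirichlet(6, 9/2, 11/2, 7/3)
obs 3: x=2 → posterior Dirichlet(6, 9/2, 13/2, 7/3)
obs 4: x=0 → posterior Dirichlet(7, 9/2, 13/2, 7/3)
obs 5: x=3 → posterior Dirichlet(7, 9/2, 13/2, 10/3)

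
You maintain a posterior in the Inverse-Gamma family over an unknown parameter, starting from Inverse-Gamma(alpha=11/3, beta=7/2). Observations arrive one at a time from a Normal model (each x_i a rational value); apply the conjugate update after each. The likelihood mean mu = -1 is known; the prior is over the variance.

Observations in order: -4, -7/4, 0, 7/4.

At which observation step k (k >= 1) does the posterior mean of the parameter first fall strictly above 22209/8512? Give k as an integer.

obs 1: x=-4 → posterior Inverse-Gamma(25/6, 8)
obs 2: x=-7/4 → posterior Inverse-Gamma(14/3, 265/32)
obs 3: x=0 → posterior Inverse-Gamma(31/6, 281/32)
obs 4: x=7/4 → posterior Inverse-Gamma(17/3, 201/16)

k = 4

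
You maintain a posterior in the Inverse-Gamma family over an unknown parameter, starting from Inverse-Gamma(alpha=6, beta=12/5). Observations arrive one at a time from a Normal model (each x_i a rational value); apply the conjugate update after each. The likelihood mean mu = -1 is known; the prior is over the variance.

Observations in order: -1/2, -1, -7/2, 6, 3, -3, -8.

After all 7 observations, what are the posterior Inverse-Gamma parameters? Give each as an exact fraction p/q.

alpha=19/2, beta=1293/20

obs 1: x=-1/2 → posterior Inverse-Gamma(13/2, 101/40)
obs 2: x=-1 → posterior Inverse-Gamma(7, 101/40)
obs 3: x=-7/2 → posterior Inverse-Gamma(15/2, 113/20)
obs 4: x=6 → posterior Inverse-Gamma(8, 603/20)
obs 5: x=3 → posterior Inverse-Gamma(17/2, 763/20)
obs 6: x=-3 → posterior Inverse-Gamma(9, 803/20)
obs 7: x=-8 → posterior Inverse-Gamma(19/2, 1293/20)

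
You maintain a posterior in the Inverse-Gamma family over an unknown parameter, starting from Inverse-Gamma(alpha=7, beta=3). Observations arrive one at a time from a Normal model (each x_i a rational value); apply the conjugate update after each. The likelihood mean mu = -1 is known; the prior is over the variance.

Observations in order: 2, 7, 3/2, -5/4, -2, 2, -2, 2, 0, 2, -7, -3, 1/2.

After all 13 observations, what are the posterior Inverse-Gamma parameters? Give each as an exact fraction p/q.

obs 1: x=2 → posterior Inverse-Gamma(15/2, 15/2)
obs 2: x=7 → posterior Inverse-Gamma(8, 79/2)
obs 3: x=3/2 → posterior Inverse-Gamma(17/2, 341/8)
obs 4: x=-5/4 → posterior Inverse-Gamma(9, 1365/32)
obs 5: x=-2 → posterior Inverse-Gamma(19/2, 1381/32)
obs 6: x=2 → posterior Inverse-Gamma(10, 1525/32)
obs 7: x=-2 → posterior Inverse-Gamma(21/2, 1541/32)
obs 8: x=2 → posterior Inverse-Gamma(11, 1685/32)
obs 9: x=0 → posterior Inverse-Gamma(23/2, 1701/32)
obs 10: x=2 → posterior Inverse-Gamma(12, 1845/32)
obs 11: x=-7 → posterior Inverse-Gamma(25/2, 2421/32)
obs 12: x=-3 → posterior Inverse-Gamma(13, 2485/32)
obs 13: x=1/2 → posterior Inverse-Gamma(27/2, 2521/32)

alpha=27/2, beta=2521/32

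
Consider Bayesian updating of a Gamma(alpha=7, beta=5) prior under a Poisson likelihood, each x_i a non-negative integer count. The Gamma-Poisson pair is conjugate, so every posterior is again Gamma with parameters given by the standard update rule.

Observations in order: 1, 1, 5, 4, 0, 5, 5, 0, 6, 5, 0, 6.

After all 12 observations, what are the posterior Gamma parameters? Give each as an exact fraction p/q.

obs 1: x=1 → posterior Gamma(8, 6)
obs 2: x=1 → posterior Gamma(9, 7)
obs 3: x=5 → posterior Gamma(14, 8)
obs 4: x=4 → posterior Gamma(18, 9)
obs 5: x=0 → posterior Gamma(18, 10)
obs 6: x=5 → posterior Gamma(23, 11)
obs 7: x=5 → posterior Gamma(28, 12)
obs 8: x=0 → posterior Gamma(28, 13)
obs 9: x=6 → posterior Gamma(34, 14)
obs 10: x=5 → posterior Gamma(39, 15)
obs 11: x=0 → posterior Gamma(39, 16)
obs 12: x=6 → posterior Gamma(45, 17)

alpha=45, beta=17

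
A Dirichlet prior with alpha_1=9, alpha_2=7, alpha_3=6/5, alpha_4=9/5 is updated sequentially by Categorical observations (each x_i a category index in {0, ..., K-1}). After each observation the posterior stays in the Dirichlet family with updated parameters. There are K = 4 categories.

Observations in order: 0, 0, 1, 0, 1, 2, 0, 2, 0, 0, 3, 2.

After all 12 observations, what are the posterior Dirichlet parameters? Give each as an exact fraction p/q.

obs 1: x=0 → posterior Dirichlet(10, 7, 6/5, 9/5)
obs 2: x=0 → posterior Dirichlet(11, 7, 6/5, 9/5)
obs 3: x=1 → posterior Dirichlet(11, 8, 6/5, 9/5)
obs 4: x=0 → posterior Dirichlet(12, 8, 6/5, 9/5)
obs 5: x=1 → posterior Dirichlet(12, 9, 6/5, 9/5)
obs 6: x=2 → posterior Dirichlet(12, 9, 11/5, 9/5)
obs 7: x=0 → posterior Dirichlet(13, 9, 11/5, 9/5)
obs 8: x=2 → posterior Dirichlet(13, 9, 16/5, 9/5)
obs 9: x=0 → posterior Dirichlet(14, 9, 16/5, 9/5)
obs 10: x=0 → posterior Dirichlet(15, 9, 16/5, 9/5)
obs 11: x=3 → posterior Dirichlet(15, 9, 16/5, 14/5)
obs 12: x=2 → posterior Dirichlet(15, 9, 21/5, 14/5)

alpha_1=15, alpha_2=9, alpha_3=21/5, alpha_4=14/5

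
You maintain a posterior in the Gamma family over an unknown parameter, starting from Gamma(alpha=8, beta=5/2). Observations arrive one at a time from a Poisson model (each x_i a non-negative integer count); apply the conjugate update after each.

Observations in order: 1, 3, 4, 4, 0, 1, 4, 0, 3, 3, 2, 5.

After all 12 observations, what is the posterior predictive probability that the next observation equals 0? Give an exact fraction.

obs 1: x=1 → posterior Gamma(9, 7/2)
obs 2: x=3 → posterior Gamma(12, 9/2)
obs 3: x=4 → posterior Gamma(16, 11/2)
obs 4: x=4 → posterior Gamma(20, 13/2)
obs 5: x=0 → posterior Gamma(20, 15/2)
obs 6: x=1 → posterior Gamma(21, 17/2)
obs 7: x=4 → posterior Gamma(25, 19/2)
obs 8: x=0 → posterior Gamma(25, 21/2)
obs 9: x=3 → posterior Gamma(28, 23/2)
obs 10: x=3 → posterior Gamma(31, 25/2)
obs 11: x=2 → posterior Gamma(33, 27/2)
obs 12: x=5 → posterior Gamma(38, 29/2)

37249797844127216903980902049910725025576001221301409561/469617601052052260270453789356081086213146883053578155841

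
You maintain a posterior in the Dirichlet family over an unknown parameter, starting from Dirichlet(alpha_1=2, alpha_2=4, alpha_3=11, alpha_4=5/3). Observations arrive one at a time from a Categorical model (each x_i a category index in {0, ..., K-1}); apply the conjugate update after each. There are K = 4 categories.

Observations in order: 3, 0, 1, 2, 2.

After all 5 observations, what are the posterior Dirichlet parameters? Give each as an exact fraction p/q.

alpha_1=3, alpha_2=5, alpha_3=13, alpha_4=8/3

obs 1: x=3 → posterior Dirichlet(2, 4, 11, 8/3)
obs 2: x=0 → posterior Dirichlet(3, 4, 11, 8/3)
obs 3: x=1 → posterior Dirichlet(3, 5, 11, 8/3)
obs 4: x=2 → posterior Dirichlet(3, 5, 12, 8/3)
obs 5: x=2 → posterior Dirichlet(3, 5, 13, 8/3)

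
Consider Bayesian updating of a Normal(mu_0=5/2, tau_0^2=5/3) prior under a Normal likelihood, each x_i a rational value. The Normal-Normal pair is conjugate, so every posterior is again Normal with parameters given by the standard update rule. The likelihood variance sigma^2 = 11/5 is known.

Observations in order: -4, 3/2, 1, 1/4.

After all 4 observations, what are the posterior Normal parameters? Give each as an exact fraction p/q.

obs 1: x=-4 → posterior Normal(-35/116, 55/58)
obs 2: x=3/2 → posterior Normal(20/83, 55/83)
obs 3: x=1 → posterior Normal(5/12, 55/108)
obs 4: x=1/4 → posterior Normal(205/532, 55/133)

mu_0=205/532, tau_0^2=55/133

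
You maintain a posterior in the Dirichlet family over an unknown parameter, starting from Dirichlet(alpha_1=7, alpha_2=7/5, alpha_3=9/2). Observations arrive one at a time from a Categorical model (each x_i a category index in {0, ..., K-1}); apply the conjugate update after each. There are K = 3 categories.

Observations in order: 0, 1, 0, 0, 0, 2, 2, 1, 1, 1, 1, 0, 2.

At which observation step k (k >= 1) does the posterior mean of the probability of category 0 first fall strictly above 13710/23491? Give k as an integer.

obs 1: x=0 → posterior Dirichlet(8, 7/5, 9/2)
obs 2: x=1 → posterior Dirichlet(8, 12/5, 9/2)
obs 3: x=0 → posterior Dirichlet(9, 12/5, 9/2)
obs 4: x=0 → posterior Dirichlet(10, 12/5, 9/2)
obs 5: x=0 → posterior Dirichlet(11, 12/5, 9/2)
obs 6: x=2 → posterior Dirichlet(11, 12/5, 11/2)
obs 7: x=2 → posterior Dirichlet(11, 12/5, 13/2)
obs 8: x=1 → posterior Dirichlet(11, 17/5, 13/2)
obs 9: x=1 → posterior Dirichlet(11, 22/5, 13/2)
obs 10: x=1 → posterior Dirichlet(11, 27/5, 13/2)
obs 11: x=1 → posterior Dirichlet(11, 32/5, 13/2)
obs 12: x=0 → posterior Dirichlet(12, 32/5, 13/2)
obs 13: x=2 → posterior Dirichlet(12, 32/5, 15/2)

k = 4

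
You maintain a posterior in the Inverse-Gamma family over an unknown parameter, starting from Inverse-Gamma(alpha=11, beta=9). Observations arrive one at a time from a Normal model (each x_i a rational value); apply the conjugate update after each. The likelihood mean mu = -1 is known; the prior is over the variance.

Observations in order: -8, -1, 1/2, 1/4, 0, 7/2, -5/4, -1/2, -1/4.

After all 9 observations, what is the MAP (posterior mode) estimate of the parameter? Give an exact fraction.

1487/528

obs 1: x=-8 → posterior Inverse-Gamma(23/2, 67/2)
obs 2: x=-1 → posterior Inverse-Gamma(12, 67/2)
obs 3: x=1/2 → posterior Inverse-Gamma(25/2, 277/8)
obs 4: x=1/4 → posterior Inverse-Gamma(13, 1133/32)
obs 5: x=0 → posterior Inverse-Gamma(27/2, 1149/32)
obs 6: x=7/2 → posterior Inverse-Gamma(14, 1473/32)
obs 7: x=-5/4 → posterior Inverse-Gamma(29/2, 737/16)
obs 8: x=-1/2 → posterior Inverse-Gamma(15, 739/16)
obs 9: x=-1/4 → posterior Inverse-Gamma(31/2, 1487/32)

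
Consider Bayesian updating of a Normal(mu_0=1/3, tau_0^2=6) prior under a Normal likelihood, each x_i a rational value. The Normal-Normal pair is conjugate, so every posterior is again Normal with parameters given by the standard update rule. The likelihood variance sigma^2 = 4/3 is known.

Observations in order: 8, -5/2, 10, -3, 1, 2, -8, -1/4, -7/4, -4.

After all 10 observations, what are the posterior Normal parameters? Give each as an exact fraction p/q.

mu_0=85/552, tau_0^2=3/23

obs 1: x=8 → posterior Normal(218/33, 12/11)
obs 2: x=-5/2 → posterior Normal(301/120, 3/5)
obs 3: x=10 → posterior Normal(29/6, 12/29)
obs 4: x=-3 → posterior Normal(679/228, 6/19)
obs 5: x=1 → posterior Normal(733/282, 12/47)
obs 6: x=2 → posterior Normal(841/336, 3/14)
obs 7: x=-8 → posterior Normal(409/390, 12/65)
obs 8: x=-1/4 → posterior Normal(791/888, 6/37)
obs 9: x=-7/4 → posterior Normal(301/498, 12/83)
obs 10: x=-4 → posterior Normal(85/552, 3/23)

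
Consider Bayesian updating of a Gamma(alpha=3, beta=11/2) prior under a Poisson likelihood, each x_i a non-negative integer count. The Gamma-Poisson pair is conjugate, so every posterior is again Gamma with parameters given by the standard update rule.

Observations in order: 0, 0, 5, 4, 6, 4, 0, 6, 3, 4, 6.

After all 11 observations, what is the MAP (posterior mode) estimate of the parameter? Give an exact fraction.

80/33

obs 1: x=0 → posterior Gamma(3, 13/2)
obs 2: x=0 → posterior Gamma(3, 15/2)
obs 3: x=5 → posterior Gamma(8, 17/2)
obs 4: x=4 → posterior Gamma(12, 19/2)
obs 5: x=6 → posterior Gamma(18, 21/2)
obs 6: x=4 → posterior Gamma(22, 23/2)
obs 7: x=0 → posterior Gamma(22, 25/2)
obs 8: x=6 → posterior Gamma(28, 27/2)
obs 9: x=3 → posterior Gamma(31, 29/2)
obs 10: x=4 → posterior Gamma(35, 31/2)
obs 11: x=6 → posterior Gamma(41, 33/2)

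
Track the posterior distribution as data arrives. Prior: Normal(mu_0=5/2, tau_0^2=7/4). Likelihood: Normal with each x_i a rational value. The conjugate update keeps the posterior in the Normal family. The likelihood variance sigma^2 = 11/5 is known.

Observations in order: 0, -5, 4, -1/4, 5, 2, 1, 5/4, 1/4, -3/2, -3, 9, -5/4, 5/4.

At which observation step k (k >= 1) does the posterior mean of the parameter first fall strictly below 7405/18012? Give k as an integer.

obs 1: x=0 → posterior Normal(110/79, 77/79)
obs 2: x=-5 → posterior Normal(-65/114, 77/114)
obs 3: x=4 → posterior Normal(75/149, 77/149)
obs 4: x=-1/4 → posterior Normal(265/736, 77/184)
obs 5: x=5 → posterior Normal(965/876, 77/219)
obs 6: x=2 → posterior Normal(1245/1016, 77/254)
obs 7: x=1 → posterior Normal(1385/1156, 77/289)
obs 8: x=5/4 → posterior Normal(65/54, 77/324)
obs 9: x=1/4 → posterior Normal(1595/1436, 77/359)
obs 10: x=-3/2 → posterior Normal(1385/1576, 77/394)
obs 11: x=-3 → posterior Normal(965/1716, 7/39)
obs 12: x=9 → posterior Normal(2225/1856, 77/464)
obs 13: x=-5/4 → posterior Normal(1025/998, 77/499)
obs 14: x=5/4 → posterior Normal(25/24, 77/534)

k = 2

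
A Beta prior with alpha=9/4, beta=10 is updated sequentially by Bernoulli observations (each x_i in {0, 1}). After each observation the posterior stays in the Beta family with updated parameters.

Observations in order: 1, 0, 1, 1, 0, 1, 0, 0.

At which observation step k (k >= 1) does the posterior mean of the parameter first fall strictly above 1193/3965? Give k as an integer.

k = 4

obs 1: x=1 → posterior Beta(13/4, 10)
obs 2: x=0 → posterior Beta(13/4, 11)
obs 3: x=1 → posterior Beta(17/4, 11)
obs 4: x=1 → posterior Beta(21/4, 11)
obs 5: x=0 → posterior Beta(21/4, 12)
obs 6: x=1 → posterior Beta(25/4, 12)
obs 7: x=0 → posterior Beta(25/4, 13)
obs 8: x=0 → posterior Beta(25/4, 14)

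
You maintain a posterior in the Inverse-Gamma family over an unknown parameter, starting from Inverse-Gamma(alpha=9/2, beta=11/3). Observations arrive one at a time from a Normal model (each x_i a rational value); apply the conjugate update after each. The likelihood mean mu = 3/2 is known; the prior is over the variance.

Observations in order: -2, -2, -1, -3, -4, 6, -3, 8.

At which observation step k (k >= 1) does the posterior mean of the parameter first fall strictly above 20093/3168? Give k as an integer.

obs 1: x=-2 → posterior Inverse-Gamma(5, 235/24)
obs 2: x=-2 → posterior Inverse-Gamma(11/2, 191/12)
obs 3: x=-1 → posterior Inverse-Gamma(6, 457/24)
obs 4: x=-3 → posterior Inverse-Gamma(13/2, 175/6)
obs 5: x=-4 → posterior Inverse-Gamma(7, 1063/24)
obs 6: x=6 → posterior Inverse-Gamma(15/2, 653/12)
obs 7: x=-3 → posterior Inverse-Gamma(8, 1549/24)
obs 8: x=8 → posterior Inverse-Gamma(17/2, 257/3)

k = 5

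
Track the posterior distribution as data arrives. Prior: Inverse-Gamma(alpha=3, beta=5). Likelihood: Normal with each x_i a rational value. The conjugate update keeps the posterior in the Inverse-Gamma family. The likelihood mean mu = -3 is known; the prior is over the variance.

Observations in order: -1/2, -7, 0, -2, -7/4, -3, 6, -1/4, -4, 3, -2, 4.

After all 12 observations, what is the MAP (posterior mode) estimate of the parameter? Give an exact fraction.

351/32

obs 1: x=-1/2 → posterior Inverse-Gamma(7/2, 65/8)
obs 2: x=-7 → posterior Inverse-Gamma(4, 129/8)
obs 3: x=0 → posterior Inverse-Gamma(9/2, 165/8)
obs 4: x=-2 → posterior Inverse-Gamma(5, 169/8)
obs 5: x=-7/4 → posterior Inverse-Gamma(11/2, 701/32)
obs 6: x=-3 → posterior Inverse-Gamma(6, 701/32)
obs 7: x=6 → posterior Inverse-Gamma(13/2, 1997/32)
obs 8: x=-1/4 → posterior Inverse-Gamma(7, 1059/16)
obs 9: x=-4 → posterior Inverse-Gamma(15/2, 1067/16)
obs 10: x=3 → posterior Inverse-Gamma(8, 1355/16)
obs 11: x=-2 → posterior Inverse-Gamma(17/2, 1363/16)
obs 12: x=4 → posterior Inverse-Gamma(9, 1755/16)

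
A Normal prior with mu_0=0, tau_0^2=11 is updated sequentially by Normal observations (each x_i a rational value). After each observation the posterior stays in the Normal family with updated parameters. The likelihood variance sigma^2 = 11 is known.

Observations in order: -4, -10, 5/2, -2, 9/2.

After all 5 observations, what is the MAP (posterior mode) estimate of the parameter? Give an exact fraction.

obs 1: x=-4 → posterior Normal(-2, 11/2)
obs 2: x=-10 → posterior Normal(-14/3, 11/3)
obs 3: x=5/2 → posterior Normal(-23/8, 11/4)
obs 4: x=-2 → posterior Normal(-27/10, 11/5)
obs 5: x=9/2 → posterior Normal(-3/2, 11/6)

-3/2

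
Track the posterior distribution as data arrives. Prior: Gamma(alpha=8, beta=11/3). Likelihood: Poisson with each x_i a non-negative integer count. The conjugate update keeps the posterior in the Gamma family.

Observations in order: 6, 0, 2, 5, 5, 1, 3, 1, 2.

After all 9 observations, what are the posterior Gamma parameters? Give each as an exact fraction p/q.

obs 1: x=6 → posterior Gamma(14, 14/3)
obs 2: x=0 → posterior Gamma(14, 17/3)
obs 3: x=2 → posterior Gamma(16, 20/3)
obs 4: x=5 → posterior Gamma(21, 23/3)
obs 5: x=5 → posterior Gamma(26, 26/3)
obs 6: x=1 → posterior Gamma(27, 29/3)
obs 7: x=3 → posterior Gamma(30, 32/3)
obs 8: x=1 → posterior Gamma(31, 35/3)
obs 9: x=2 → posterior Gamma(33, 38/3)

alpha=33, beta=38/3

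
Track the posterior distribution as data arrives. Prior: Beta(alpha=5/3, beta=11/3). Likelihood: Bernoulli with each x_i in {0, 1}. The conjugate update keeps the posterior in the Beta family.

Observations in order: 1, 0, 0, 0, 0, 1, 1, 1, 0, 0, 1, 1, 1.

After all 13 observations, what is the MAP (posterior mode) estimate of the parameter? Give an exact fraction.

obs 1: x=1 → posterior Beta(8/3, 11/3)
obs 2: x=0 → posterior Beta(8/3, 14/3)
obs 3: x=0 → posterior Beta(8/3, 17/3)
obs 4: x=0 → posterior Beta(8/3, 20/3)
obs 5: x=0 → posterior Beta(8/3, 23/3)
obs 6: x=1 → posterior Beta(11/3, 23/3)
obs 7: x=1 → posterior Beta(14/3, 23/3)
obs 8: x=1 → posterior Beta(17/3, 23/3)
obs 9: x=0 → posterior Beta(17/3, 26/3)
obs 10: x=0 → posterior Beta(17/3, 29/3)
obs 11: x=1 → posterior Beta(20/3, 29/3)
obs 12: x=1 → posterior Beta(23/3, 29/3)
obs 13: x=1 → posterior Beta(26/3, 29/3)

23/49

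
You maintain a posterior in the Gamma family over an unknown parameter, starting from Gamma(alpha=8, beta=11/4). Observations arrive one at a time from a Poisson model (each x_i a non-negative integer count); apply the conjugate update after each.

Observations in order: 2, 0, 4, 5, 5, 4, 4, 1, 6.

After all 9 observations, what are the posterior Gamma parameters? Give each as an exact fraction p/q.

obs 1: x=2 → posterior Gamma(10, 15/4)
obs 2: x=0 → posterior Gamma(10, 19/4)
obs 3: x=4 → posterior Gamma(14, 23/4)
obs 4: x=5 → posterior Gamma(19, 27/4)
obs 5: x=5 → posterior Gamma(24, 31/4)
obs 6: x=4 → posterior Gamma(28, 35/4)
obs 7: x=4 → posterior Gamma(32, 39/4)
obs 8: x=1 → posterior Gamma(33, 43/4)
obs 9: x=6 → posterior Gamma(39, 47/4)

alpha=39, beta=47/4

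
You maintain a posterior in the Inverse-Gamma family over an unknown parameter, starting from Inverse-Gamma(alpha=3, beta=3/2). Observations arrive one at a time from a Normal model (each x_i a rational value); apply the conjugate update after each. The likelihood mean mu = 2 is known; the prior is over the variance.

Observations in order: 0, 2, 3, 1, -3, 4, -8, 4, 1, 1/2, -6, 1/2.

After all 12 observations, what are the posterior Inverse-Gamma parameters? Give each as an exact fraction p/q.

obs 1: x=0 → posterior Inverse-Gamma(7/2, 7/2)
obs 2: x=2 → posterior Inverse-Gamma(4, 7/2)
obs 3: x=3 → posterior Inverse-Gamma(9/2, 4)
obs 4: x=1 → posterior Inverse-Gamma(5, 9/2)
obs 5: x=-3 → posterior Inverse-Gamma(11/2, 17)
obs 6: x=4 → posterior Inverse-Gamma(6, 19)
obs 7: x=-8 → posterior Inverse-Gamma(13/2, 69)
obs 8: x=4 → posterior Inverse-Gamma(7, 71)
obs 9: x=1 → posterior Inverse-Gamma(15/2, 143/2)
obs 10: x=1/2 → posterior Inverse-Gamma(8, 581/8)
obs 11: x=-6 → posterior Inverse-Gamma(17/2, 837/8)
obs 12: x=1/2 → posterior Inverse-Gamma(9, 423/4)

alpha=9, beta=423/4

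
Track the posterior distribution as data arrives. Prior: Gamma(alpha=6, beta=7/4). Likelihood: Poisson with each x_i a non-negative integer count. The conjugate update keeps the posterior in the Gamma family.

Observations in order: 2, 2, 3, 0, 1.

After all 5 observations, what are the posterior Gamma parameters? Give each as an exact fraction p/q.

alpha=14, beta=27/4

obs 1: x=2 → posterior Gamma(8, 11/4)
obs 2: x=2 → posterior Gamma(10, 15/4)
obs 3: x=3 → posterior Gamma(13, 19/4)
obs 4: x=0 → posterior Gamma(13, 23/4)
obs 5: x=1 → posterior Gamma(14, 27/4)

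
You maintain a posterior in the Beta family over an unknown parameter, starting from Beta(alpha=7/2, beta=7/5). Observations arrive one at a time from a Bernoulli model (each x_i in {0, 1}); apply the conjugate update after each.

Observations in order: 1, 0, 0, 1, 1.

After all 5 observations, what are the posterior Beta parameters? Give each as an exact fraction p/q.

obs 1: x=1 → posterior Beta(9/2, 7/5)
obs 2: x=0 → posterior Beta(9/2, 12/5)
obs 3: x=0 → posterior Beta(9/2, 17/5)
obs 4: x=1 → posterior Beta(11/2, 17/5)
obs 5: x=1 → posterior Beta(13/2, 17/5)

alpha=13/2, beta=17/5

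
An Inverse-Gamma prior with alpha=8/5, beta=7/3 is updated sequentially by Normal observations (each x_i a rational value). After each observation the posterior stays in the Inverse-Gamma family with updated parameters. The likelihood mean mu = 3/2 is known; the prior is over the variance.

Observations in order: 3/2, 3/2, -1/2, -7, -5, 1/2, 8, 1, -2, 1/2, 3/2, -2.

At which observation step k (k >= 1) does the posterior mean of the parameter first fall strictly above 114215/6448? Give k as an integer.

obs 1: x=3/2 → posterior Inverse-Gamma(21/10, 7/3)
obs 2: x=3/2 → posterior Inverse-Gamma(13/5, 7/3)
obs 3: x=-1/2 → posterior Inverse-Gamma(31/10, 13/3)
obs 4: x=-7 → posterior Inverse-Gamma(18/5, 971/24)
obs 5: x=-5 → posterior Inverse-Gamma(41/10, 739/12)
obs 6: x=1/2 → posterior Inverse-Gamma(23/5, 745/12)
obs 7: x=8 → posterior Inverse-Gamma(51/10, 1997/24)
obs 8: x=1 → posterior Inverse-Gamma(28/5, 250/3)
obs 9: x=-2 → posterior Inverse-Gamma(61/10, 2147/24)
obs 10: x=1/2 → posterior Inverse-Gamma(33/5, 2159/24)
obs 11: x=3/2 → posterior Inverse-Gamma(71/10, 2159/24)
obs 12: x=-2 → posterior Inverse-Gamma(38/5, 1153/12)

k = 5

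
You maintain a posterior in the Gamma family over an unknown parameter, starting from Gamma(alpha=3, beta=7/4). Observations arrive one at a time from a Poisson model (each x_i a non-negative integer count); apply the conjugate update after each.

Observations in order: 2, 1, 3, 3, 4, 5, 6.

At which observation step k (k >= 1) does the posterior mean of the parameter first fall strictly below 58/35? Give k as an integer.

k = 2

obs 1: x=2 → posterior Gamma(5, 11/4)
obs 2: x=1 → posterior Gamma(6, 15/4)
obs 3: x=3 → posterior Gamma(9, 19/4)
obs 4: x=3 → posterior Gamma(12, 23/4)
obs 5: x=4 → posterior Gamma(16, 27/4)
obs 6: x=5 → posterior Gamma(21, 31/4)
obs 7: x=6 → posterior Gamma(27, 35/4)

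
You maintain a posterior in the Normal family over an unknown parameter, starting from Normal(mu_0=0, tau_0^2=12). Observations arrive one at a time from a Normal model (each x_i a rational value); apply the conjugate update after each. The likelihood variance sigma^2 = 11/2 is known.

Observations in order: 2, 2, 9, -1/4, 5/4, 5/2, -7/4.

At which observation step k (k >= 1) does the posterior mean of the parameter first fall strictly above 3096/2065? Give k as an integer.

k = 2

obs 1: x=2 → posterior Normal(48/35, 132/35)
obs 2: x=2 → posterior Normal(96/59, 132/59)
obs 3: x=9 → posterior Normal(312/83, 132/83)
obs 4: x=-1/4 → posterior Normal(306/107, 132/107)
obs 5: x=5/4 → posterior Normal(336/131, 132/131)
obs 6: x=5/2 → posterior Normal(396/155, 132/155)
obs 7: x=-7/4 → posterior Normal(354/179, 132/179)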